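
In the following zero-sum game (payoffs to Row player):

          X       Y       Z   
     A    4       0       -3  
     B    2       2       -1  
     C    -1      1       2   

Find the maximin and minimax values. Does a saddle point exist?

Maximin = -1, Minimax = 2, Saddle: False

Work:
Row minimums: [-3, -1, -1] → maximin = -1
Column maximums: [4, 2, 2] → minimax = 2
No saddle point (maximin ≠ minimax). Mixed strategy needed.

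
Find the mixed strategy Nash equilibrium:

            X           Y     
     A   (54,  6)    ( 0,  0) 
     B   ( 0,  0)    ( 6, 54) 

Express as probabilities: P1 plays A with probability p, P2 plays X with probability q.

p = 0.9, q = 0.1

Work:
Find probabilities that make opponent indifferent:
P2 chooses q to make P1 indifferent between A and B
P1 chooses p to make P2 indifferent between X and Y
Mixed NE: P1 plays (A: 0.9, B: 0.1), P2 plays (X: 0.1, Y: 0.9)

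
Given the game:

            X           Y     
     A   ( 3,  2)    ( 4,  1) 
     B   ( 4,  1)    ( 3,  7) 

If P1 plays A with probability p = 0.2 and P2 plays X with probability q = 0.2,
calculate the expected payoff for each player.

E[P1] = 3.32, E[P2] = 4.88

Work:
E[P1] = p·q·π₁(A,X) + p·(1-q)·π₁(A,Y) + (1-p)·q·π₁(B,X) + (1-p)·(1-q)·π₁(B,Y)
= 0.2·0.2·3 + 0.2·0.8·4 + 0.8·0.2·4 + 0.8·0.8·3
= 3.32

E[P2] = 4.88 (similar calculation)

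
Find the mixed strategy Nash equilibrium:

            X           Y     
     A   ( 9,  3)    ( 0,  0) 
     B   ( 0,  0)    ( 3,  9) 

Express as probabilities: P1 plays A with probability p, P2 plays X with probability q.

p = 0.75, q = 0.25

Work:
Find probabilities that make opponent indifferent:
P2 chooses q to make P1 indifferent between A and B
P1 chooses p to make P2 indifferent between X and Y
Mixed NE: P1 plays (A: 0.75, B: 0.25), P2 plays (X: 0.25, Y: 0.75)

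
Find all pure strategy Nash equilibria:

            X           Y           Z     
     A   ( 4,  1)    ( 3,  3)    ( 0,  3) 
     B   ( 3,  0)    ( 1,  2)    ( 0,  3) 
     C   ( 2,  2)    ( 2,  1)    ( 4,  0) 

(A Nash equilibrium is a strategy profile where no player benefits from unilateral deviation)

Nash equilibrium: (A, Y)

Work:
Best responses:
  P1 vs X: payoffs [4, 3, 2] → best response A (payoff 4)
  P1 vs Y: payoffs [3, 1, 2] → best response A (payoff 3)
  P1 vs Z: payoffs [0, 0, 4] → best response C (payoff 4)
  P2 vs A: payoffs [1, 3, 3] → best response Y/Z (payoff 3)
  P2 vs B: payoffs [0, 2, 3] → best response Z (payoff 3)
  P2 vs C: payoffs [2, 1, 0] → best response X (payoff 2)
Mutual best responses: (A,Y) → Nash equilibria.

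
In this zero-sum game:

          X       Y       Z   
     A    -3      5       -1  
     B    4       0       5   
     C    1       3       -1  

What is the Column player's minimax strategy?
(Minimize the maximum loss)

Column should play X, value = 4

Work:
Column player minimizes Row's maximum payoff:
Column X: max payoff to Row = 4
Column Y: max payoff to Row = 5
Column Z: max payoff to Row = 5
Minimum is 4, achieved by column X.
Minimax strategy: X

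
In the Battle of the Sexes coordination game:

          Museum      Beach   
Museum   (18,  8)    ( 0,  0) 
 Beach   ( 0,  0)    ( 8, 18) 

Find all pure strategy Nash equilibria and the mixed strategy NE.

Pure NE: (Museum, Museum) and (Beach, Beach); Mixed NE: p = 0.6923, q = 0.3077

Work:
Check pure NE:
(Museum, Museum): (18, 8) - no unilateral deviation beneficial
(Beach, Beach): (8, 18) - no unilateral deviation beneficial
Mixed NE: P1 plays Museum with p = 0.6923, P2 plays Museum with q = 0.3077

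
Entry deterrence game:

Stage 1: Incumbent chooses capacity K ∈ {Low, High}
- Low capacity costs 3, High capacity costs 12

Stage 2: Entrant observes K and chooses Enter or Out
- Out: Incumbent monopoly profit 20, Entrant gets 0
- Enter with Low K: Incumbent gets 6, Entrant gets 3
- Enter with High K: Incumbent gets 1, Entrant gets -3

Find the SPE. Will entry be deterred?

SPE: (High, Enter|Low, Out|High); Entry deterred. Incumbent net profit = 8

Work:
After Low K: Entrant enters (3 > 0)
After High K: Entrant stays out (-3 < 0)
Incumbent: Low → 6−3=3, High → 20−12=8
Incumbent chooses High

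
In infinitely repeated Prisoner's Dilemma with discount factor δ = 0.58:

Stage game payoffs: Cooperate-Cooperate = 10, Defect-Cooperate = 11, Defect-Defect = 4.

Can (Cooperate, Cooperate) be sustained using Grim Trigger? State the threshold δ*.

δ* = 0.1429; since δ = 0.58 ≥ 0.1429, cooperation can be sustained

Work:
For Grim Trigger:
Cooperate forever: 10/(1-δ)
Defect then punished: 11 + 4·δ/(1-δ)
Need: 10/(1-δ) ≥ 11 + 4·δ/(1-δ)
Solving: δ ≥ (T-R)/(T-P) = (11-10)/(11-4) = 0.1429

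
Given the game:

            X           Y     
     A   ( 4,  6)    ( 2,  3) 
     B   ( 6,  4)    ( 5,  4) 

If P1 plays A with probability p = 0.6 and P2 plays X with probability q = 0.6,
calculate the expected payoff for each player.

E[P1] = 4.16, E[P2] = 4.48

Work:
E[P1] = p·q·π₁(A,X) + p·(1-q)·π₁(A,Y) + (1-p)·q·π₁(B,X) + (1-p)·(1-q)·π₁(B,Y)
= 0.6·0.6·4 + 0.6·0.4·2 + 0.4·0.6·6 + 0.4·0.4·5
= 4.16

E[P2] = 4.48 (similar calculation)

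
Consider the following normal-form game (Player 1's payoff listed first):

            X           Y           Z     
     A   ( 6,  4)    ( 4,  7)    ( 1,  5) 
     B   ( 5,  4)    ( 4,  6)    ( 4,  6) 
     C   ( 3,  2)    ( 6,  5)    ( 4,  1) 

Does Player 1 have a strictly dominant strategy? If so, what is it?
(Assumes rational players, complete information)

No strictly dominant strategy exists for Player 1

Work:
A strategy strictly dominates another if it gives a strictly higher payoff against every opponent action. Compare each pair of P1's strategies column-by-column:
  A vs B: [6 vs 5, 4 vs 4, 1 vs 4] → A does not strictly dominate B (column Y: 4 ≤ 4)
  A vs C: [6 vs 3, 4 vs 6, 1 vs 4] → A does not strictly dominate C (column Y: 4 ≤ 6)
  B vs A: [5 vs 6, 4 vs 4, 4 vs 1] → B does not strictly dominate A (column X: 5 ≤ 6)
  B vs C: [5 vs 3, 4 vs 6, 4 vs 4] → B does not strictly dominate C (column Y: 4 ≤ 6)
  C vs A: [3 vs 6, 6 vs 4, 4 vs 1] → C does not strictly dominate A (column X: 3 ≤ 6)
  C vs B: [3 vs 5, 6 vs 4, 4 vs 4] → C does not strictly dominate B (column X: 3 ≤ 5)
No single strategy strictly dominates all others → no strictly dominant strategy.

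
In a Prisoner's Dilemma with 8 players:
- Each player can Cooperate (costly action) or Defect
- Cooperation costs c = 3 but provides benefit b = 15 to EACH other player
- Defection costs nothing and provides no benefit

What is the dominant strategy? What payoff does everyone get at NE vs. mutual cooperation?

Dominant: Defect; NE payoff = 0; Coop payoff = 102

Work:
Defect dominates (saves cost c = 3, benefit to others is external)
NE: All defect → everyone gets 0
If all cooperate: each receives (7)×15 - 3 = 102
Social dilemma: 102 > 0 but NE gives 0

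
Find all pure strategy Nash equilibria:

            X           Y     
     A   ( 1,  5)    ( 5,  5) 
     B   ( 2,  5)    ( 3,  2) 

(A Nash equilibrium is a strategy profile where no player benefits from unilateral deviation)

Nash equilibrium: (A, Y), (B, X)

Work:
Best responses:
  P1 vs X: payoffs [1, 2] → best response B (payoff 2)
  P1 vs Y: payoffs [5, 3] → best response A (payoff 5)
  P2 vs A: payoffs [5, 5] → best response X/Y (payoff 5)
  P2 vs B: payoffs [5, 2] → best response X (payoff 5)
Mutual best responses: (A,Y), (B,X) → Nash equilibria.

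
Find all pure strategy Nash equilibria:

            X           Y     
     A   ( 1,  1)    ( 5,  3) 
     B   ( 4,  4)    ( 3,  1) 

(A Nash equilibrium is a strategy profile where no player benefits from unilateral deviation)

Nash equilibrium: (A, Y), (B, X)

Work:
Best responses:
  P1 vs X: payoffs [1, 4] → best response B (payoff 4)
  P1 vs Y: payoffs [5, 3] → best response A (payoff 5)
  P2 vs A: payoffs [1, 3] → best response Y (payoff 3)
  P2 vs B: payoffs [4, 1] → best response X (payoff 4)
Mutual best responses: (A,Y), (B,X) → Nash equilibria.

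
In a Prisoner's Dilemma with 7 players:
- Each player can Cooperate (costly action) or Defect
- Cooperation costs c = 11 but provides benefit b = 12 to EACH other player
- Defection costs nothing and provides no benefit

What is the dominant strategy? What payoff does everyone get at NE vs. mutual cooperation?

Dominant: Defect; NE payoff = 0; Coop payoff = 61

Work:
Defect dominates (saves cost c = 11, benefit to others is external)
NE: All defect → everyone gets 0
If all cooperate: each receives (6)×12 - 11 = 61
Social dilemma: 61 > 0 but NE gives 0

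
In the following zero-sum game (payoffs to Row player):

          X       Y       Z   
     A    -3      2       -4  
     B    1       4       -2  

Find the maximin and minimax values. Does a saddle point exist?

Maximin = -2, Minimax = -2, Saddle: True

Work:
Row minimums: [-4, -2] → maximin = -2
Column maximums: [1, 4, -2] → minimax = -2
Saddle point exists! Game value = -2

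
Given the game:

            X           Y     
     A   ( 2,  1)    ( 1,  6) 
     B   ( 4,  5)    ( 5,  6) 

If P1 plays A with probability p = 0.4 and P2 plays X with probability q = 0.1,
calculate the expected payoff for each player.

E[P1] = 3.38, E[P2] = 5.74

Work:
E[P1] = p·q·π₁(A,X) + p·(1-q)·π₁(A,Y) + (1-p)·q·π₁(B,X) + (1-p)·(1-q)·π₁(B,Y)
= 0.4·0.1·2 + 0.4·0.9·1 + 0.6·0.1·4 + 0.6·0.9·5
= 3.38

E[P2] = 5.74 (similar calculation)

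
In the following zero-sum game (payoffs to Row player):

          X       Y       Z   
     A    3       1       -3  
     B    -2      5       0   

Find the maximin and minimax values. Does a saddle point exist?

Maximin = -2, Minimax = 0, Saddle: False

Work:
Row minimums: [-3, -2] → maximin = -2
Column maximums: [3, 5, 0] → minimax = 0
No saddle point (maximin ≠ minimax). Mixed strategy needed.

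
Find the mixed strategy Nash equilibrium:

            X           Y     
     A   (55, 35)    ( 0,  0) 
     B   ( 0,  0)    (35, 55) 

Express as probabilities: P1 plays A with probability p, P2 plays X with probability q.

p = 0.6111, q = 0.3889

Work:
Find probabilities that make opponent indifferent:
P2 chooses q to make P1 indifferent between A and B
P1 chooses p to make P2 indifferent between X and Y
Mixed NE: P1 plays (A: 0.6111, B: 0.3889), P2 plays (X: 0.3889, Y: 0.6111)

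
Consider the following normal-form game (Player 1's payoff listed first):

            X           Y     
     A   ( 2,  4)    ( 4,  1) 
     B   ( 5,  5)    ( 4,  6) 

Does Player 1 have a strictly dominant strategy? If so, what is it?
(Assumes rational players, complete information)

No strictly dominant strategy exists for Player 1

Work:
A strategy strictly dominates another if it gives a strictly higher payoff against every opponent action. Compare each pair of P1's strategies column-by-column:
  A vs B: [2 vs 5, 4 vs 4] → A does not strictly dominate B (column X: 2 ≤ 5)
  B vs A: [5 vs 2, 4 vs 4] → B does not strictly dominate A (column Y: 4 ≤ 4)
No single strategy strictly dominates all others → no strictly dominant strategy.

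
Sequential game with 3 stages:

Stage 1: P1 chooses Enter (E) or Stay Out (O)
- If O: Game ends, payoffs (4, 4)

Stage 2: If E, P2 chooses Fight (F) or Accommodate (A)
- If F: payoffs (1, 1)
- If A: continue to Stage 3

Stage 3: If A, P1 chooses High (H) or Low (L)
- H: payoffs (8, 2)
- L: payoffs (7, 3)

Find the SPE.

SPE: (E, A, H); Outcome (8, 2)

Work:
Stage 3: P1 chooses H (8 vs 7)
Stage 2: P2: F->1, A->2 (anticipating H). Choose A
Stage 1: P1: O->4, E->8 (anticipating A, H). Choose E
SPE path: E -> A -> H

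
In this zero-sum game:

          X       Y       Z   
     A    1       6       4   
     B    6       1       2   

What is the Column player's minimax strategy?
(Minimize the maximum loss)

Column should play Z, value = 4

Work:
Column player minimizes Row's maximum payoff:
Column X: max payoff to Row = 6
Column Y: max payoff to Row = 6
Column Z: max payoff to Row = 4
Minimum is 4, achieved by column Z.
Minimax strategy: Z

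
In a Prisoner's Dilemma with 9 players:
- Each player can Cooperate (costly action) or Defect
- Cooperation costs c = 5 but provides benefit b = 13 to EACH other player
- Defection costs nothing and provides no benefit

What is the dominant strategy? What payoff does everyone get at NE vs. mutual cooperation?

Dominant: Defect; NE payoff = 0; Coop payoff = 99

Work:
Defect dominates (saves cost c = 5, benefit to others is external)
NE: All defect → everyone gets 0
If all cooperate: each receives (8)×13 - 5 = 99
Social dilemma: 99 > 0 but NE gives 0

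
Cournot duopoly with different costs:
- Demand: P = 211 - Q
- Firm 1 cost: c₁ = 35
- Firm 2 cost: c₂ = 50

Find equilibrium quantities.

q₁* = 63.67, q₂* = 48.67

Work:
Reaction: q₁ = (211 - 35 - q₂)/2
Reaction: q₂ = (211 - 50 - q₁)/2
Solve simultaneously:
q₁* = (211 - 2×35 + 50)/3 = 63.67
q₂* = (211 - 2×50 + 35)/3 = 48.67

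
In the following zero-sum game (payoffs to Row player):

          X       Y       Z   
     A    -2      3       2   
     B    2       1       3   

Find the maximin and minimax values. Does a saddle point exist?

Maximin = 1, Minimax = 2, Saddle: False

Work:
Row minimums: [-2, 1] → maximin = 1
Column maximums: [2, 3, 3] → minimax = 2
No saddle point (maximin ≠ minimax). Mixed strategy needed.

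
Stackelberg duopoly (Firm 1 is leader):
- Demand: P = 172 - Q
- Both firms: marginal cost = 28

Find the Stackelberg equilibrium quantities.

q₁* (leader) = 72.0, q₂* (follower) = 36.0

Work:
Follower's reaction: q₂ = (a - c - q₁)/2
Leader substitutes: π₁ = q₁·(a - q₁ - (a-c-q₁)/2 - c)
FOC: q₁* = (172 - 28)/2 = 72.00
Then: q₂* = (172 - 28 - 72.0)/2 = 36.00
Leader has first-mover advantage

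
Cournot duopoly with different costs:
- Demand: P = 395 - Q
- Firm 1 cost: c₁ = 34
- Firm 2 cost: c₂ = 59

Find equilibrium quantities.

q₁* = 128.67, q₂* = 103.67

Work:
Reaction: q₁ = (395 - 34 - q₂)/2
Reaction: q₂ = (395 - 59 - q₁)/2
Solve simultaneously:
q₁* = (395 - 2×34 + 59)/3 = 128.67
q₂* = (395 - 2×59 + 34)/3 = 103.67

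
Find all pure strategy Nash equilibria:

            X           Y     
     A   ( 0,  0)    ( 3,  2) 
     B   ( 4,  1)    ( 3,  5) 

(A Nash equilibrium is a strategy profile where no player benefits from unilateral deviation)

Nash equilibrium: (A, Y), (B, Y)

Work:
Best responses:
  P1 vs X: payoffs [0, 4] → best response B (payoff 4)
  P1 vs Y: payoffs [3, 3] → best response A/B (payoff 3)
  P2 vs A: payoffs [0, 2] → best response Y (payoff 2)
  P2 vs B: payoffs [1, 5] → best response Y (payoff 5)
Mutual best responses: (A,Y), (B,Y) → Nash equilibria.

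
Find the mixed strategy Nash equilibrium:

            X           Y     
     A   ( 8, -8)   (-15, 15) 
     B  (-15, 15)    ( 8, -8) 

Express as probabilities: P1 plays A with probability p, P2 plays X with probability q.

p = 0.5, q = 0.5

Work:
Find probabilities that make opponent indifferent:
P2 chooses q to make P1 indifferent between A and B
P1 chooses p to make P2 indifferent between X and Y
Mixed NE: P1 plays (A: 0.5, B: 0.5), P2 plays (X: 0.5, Y: 0.5)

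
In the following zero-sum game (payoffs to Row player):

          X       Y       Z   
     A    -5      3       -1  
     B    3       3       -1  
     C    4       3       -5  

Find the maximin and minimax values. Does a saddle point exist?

Maximin = -1, Minimax = -1, Saddle: True

Work:
Row minimums: [-5, -1, -5] → maximin = -1
Column maximums: [4, 3, -1] → minimax = -1
Saddle point exists! Game value = -1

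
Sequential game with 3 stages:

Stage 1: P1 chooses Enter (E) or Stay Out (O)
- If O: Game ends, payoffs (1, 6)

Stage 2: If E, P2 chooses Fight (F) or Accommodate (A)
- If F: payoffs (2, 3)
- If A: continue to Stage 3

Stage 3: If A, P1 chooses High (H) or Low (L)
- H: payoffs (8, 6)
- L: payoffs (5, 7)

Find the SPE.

SPE: (E, A, H); Outcome (8, 6)

Work:
Stage 3: P1 chooses H (8 vs 5)
Stage 2: P2: F->3, A->6 (anticipating H). Choose A
Stage 1: P1: O->1, E->8 (anticipating A, H). Choose E
SPE path: E -> A -> H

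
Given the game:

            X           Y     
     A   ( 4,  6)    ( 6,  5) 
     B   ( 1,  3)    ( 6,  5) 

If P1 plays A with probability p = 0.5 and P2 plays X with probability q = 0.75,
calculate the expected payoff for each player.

E[P1] = 3.375, E[P2] = 4.625

Work:
E[P1] = p·q·π₁(A,X) + p·(1-q)·π₁(A,Y) + (1-p)·q·π₁(B,X) + (1-p)·(1-q)·π₁(B,Y)
= 0.5·0.75·4 + 0.5·0.25·6 + 0.5·0.75·1 + 0.5·0.25·6
= 3.375

E[P2] = 4.625 (similar calculation)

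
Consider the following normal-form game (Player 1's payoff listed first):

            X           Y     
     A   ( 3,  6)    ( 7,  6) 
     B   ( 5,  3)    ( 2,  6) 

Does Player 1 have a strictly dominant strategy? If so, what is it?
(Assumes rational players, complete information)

No strictly dominant strategy exists for Player 1

Work:
A strategy strictly dominates another if it gives a strictly higher payoff against every opponent action. Compare each pair of P1's strategies column-by-column:
  A vs B: [3 vs 5, 7 vs 2] → A does not strictly dominate B (column X: 3 ≤ 5)
  B vs A: [5 vs 3, 2 vs 7] → B does not strictly dominate A (column Y: 2 ≤ 7)
No single strategy strictly dominates all others → no strictly dominant strategy.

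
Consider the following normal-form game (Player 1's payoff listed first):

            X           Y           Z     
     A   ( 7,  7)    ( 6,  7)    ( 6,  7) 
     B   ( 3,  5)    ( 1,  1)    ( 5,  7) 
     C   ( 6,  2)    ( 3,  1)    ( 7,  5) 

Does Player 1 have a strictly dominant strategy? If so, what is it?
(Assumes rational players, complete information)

No strictly dominant strategy exists for Player 1

Work:
A strategy strictly dominates another if it gives a strictly higher payoff against every opponent action. Compare each pair of P1's strategies column-by-column:
  A vs B: [7 vs 3, 6 vs 1, 6 vs 5] → A strictly dominates B
  A vs C: [7 vs 6, 6 vs 3, 6 vs 7] → A does not strictly dominate C (column Z: 6 ≤ 7)
  B vs A: [3 vs 7, 1 vs 6, 5 vs 6] → B does not strictly dominate A (column X: 3 ≤ 7)
  B vs C: [3 vs 6, 1 vs 3, 5 vs 7] → B does not strictly dominate C (column X: 3 ≤ 6)
  C vs A: [6 vs 7, 3 vs 6, 7 vs 6] → C does not strictly dominate A (column X: 6 ≤ 7)
  C vs B: [6 vs 3, 3 vs 1, 7 vs 5] → C strictly dominates B
No single strategy strictly dominates all others → no strictly dominant strategy.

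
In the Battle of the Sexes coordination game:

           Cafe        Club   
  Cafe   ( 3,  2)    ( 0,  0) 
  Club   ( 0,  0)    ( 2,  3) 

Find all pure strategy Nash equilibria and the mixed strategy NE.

Pure NE: (Cafe, Cafe) and (Club, Club); Mixed NE: p = 0.6, q = 0.4

Work:
Check pure NE:
(Cafe, Cafe): (3, 2) - no unilateral deviation beneficial
(Club, Club): (2, 3) - no unilateral deviation beneficial
Mixed NE: P1 plays Cafe with p = 0.6, P2 plays Cafe with q = 0.4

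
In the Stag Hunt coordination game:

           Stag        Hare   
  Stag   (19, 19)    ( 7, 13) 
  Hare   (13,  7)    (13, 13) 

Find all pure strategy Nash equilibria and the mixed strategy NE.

Pure NE: (Stag, Stag) and (Hare, Hare); Mixed NE: p = 0.5, q = 0.5

Work:
Check pure NE:
(Stag, Stag): (19, 19) - no unilateral deviation beneficial
(Hare, Hare): (13, 13) - no unilateral deviation beneficial
Mixed NE: P1 plays Stag with p = 0.5, P2 plays Stag with q = 0.5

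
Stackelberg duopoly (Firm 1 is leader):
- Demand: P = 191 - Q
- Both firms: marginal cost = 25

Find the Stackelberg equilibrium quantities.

q₁* (leader) = 83.0, q₂* (follower) = 41.5

Work:
Follower's reaction: q₂ = (a - c - q₁)/2
Leader substitutes: π₁ = q₁·(a - q₁ - (a-c-q₁)/2 - c)
FOC: q₁* = (191 - 25)/2 = 83.00
Then: q₂* = (191 - 25 - 83.0)/2 = 41.50
Leader has first-mover advantage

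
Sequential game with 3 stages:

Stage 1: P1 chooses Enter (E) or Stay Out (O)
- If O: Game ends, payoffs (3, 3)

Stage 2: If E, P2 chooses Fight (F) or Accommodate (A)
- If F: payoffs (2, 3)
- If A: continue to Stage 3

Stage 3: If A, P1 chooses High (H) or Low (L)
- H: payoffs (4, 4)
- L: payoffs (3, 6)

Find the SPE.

SPE: (E, A, H); Outcome (4, 4)

Work:
Stage 3: P1 chooses H (4 vs 3)
Stage 2: P2: F->3, A->4 (anticipating H). Choose A
Stage 1: P1: O->3, E->4 (anticipating A, H). Choose E
SPE path: E -> A -> H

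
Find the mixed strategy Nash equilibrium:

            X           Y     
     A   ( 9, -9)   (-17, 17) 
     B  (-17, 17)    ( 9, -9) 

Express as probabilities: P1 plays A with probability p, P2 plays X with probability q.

p = 0.5, q = 0.5

Work:
Find probabilities that make opponent indifferent:
P2 chooses q to make P1 indifferent between A and B
P1 chooses p to make P2 indifferent between X and Y
Mixed NE: P1 plays (A: 0.5, B: 0.5), P2 plays (X: 0.5, Y: 0.5)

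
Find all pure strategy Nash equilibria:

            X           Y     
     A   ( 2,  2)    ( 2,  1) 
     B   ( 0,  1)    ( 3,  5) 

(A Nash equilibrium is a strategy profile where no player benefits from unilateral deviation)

Nash equilibrium: (A, X), (B, Y)

Work:
Best responses:
  P1 vs X: payoffs [2, 0] → best response A (payoff 2)
  P1 vs Y: payoffs [2, 3] → best response B (payoff 3)
  P2 vs A: payoffs [2, 1] → best response X (payoff 2)
  P2 vs B: payoffs [1, 5] → best response Y (payoff 5)
Mutual best responses: (A,X), (B,Y) → Nash equilibria.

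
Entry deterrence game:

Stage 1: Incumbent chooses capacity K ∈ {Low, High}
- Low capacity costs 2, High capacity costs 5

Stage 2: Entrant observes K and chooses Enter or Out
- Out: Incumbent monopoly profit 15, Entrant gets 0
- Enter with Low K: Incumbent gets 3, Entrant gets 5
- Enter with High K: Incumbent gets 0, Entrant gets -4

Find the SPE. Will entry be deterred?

SPE: (High, Enter|Low, Out|High); Entry deterred. Incumbent net profit = 10

Work:
After Low K: Entrant enters (5 > 0)
After High K: Entrant stays out (-4 < 0)
Incumbent: Low → 3−2=1, High → 15−5=10
Incumbent chooses High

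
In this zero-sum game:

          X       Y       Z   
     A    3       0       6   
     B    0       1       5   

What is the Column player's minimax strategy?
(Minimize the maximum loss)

Column should play Y, value = 1

Work:
Column player minimizes Row's maximum payoff:
Column X: max payoff to Row = 3
Column Y: max payoff to Row = 1
Column Z: max payoff to Row = 6
Minimum is 1, achieved by column Y.
Minimax strategy: Y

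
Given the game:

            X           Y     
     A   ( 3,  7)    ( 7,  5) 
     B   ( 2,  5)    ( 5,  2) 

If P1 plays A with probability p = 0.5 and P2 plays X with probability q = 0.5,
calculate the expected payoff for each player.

E[P1] = 4.25, E[P2] = 4.75

Work:
E[P1] = p·q·π₁(A,X) + p·(1-q)·π₁(A,Y) + (1-p)·q·π₁(B,X) + (1-p)·(1-q)·π₁(B,Y)
= 0.5·0.5·3 + 0.5·0.5·7 + 0.5·0.5·2 + 0.5·0.5·5
= 4.25

E[P2] = 4.75 (similar calculation)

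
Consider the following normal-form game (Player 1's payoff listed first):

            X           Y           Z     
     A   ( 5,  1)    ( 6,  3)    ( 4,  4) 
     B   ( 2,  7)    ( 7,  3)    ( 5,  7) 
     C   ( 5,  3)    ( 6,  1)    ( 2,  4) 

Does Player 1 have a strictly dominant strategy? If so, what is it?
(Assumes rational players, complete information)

No strictly dominant strategy exists for Player 1

Work:
A strategy strictly dominates another if it gives a strictly higher payoff against every opponent action. Compare each pair of P1's strategies column-by-column:
  A vs B: [5 vs 2, 6 vs 7, 4 vs 5] → A does not strictly dominate B (column Y: 6 ≤ 7)
  A vs C: [5 vs 5, 6 vs 6, 4 vs 2] → A does not strictly dominate C (column X: 5 ≤ 5)
  B vs A: [2 vs 5, 7 vs 6, 5 vs 4] → B does not strictly dominate A (column X: 2 ≤ 5)
  B vs C: [2 vs 5, 7 vs 6, 5 vs 2] → B does not strictly dominate C (column X: 2 ≤ 5)
  C vs A: [5 vs 5, 6 vs 6, 2 vs 4] → C does not strictly dominate A (column X: 5 ≤ 5)
  C vs B: [5 vs 2, 6 vs 7, 2 vs 5] → C does not strictly dominate B (column Y: 6 ≤ 7)
No single strategy strictly dominates all others → no strictly dominant strategy.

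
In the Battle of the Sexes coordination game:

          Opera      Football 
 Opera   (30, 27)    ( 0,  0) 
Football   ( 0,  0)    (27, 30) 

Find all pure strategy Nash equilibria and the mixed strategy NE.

Pure NE: (Opera, Opera) and (Football, Football); Mixed NE: p = 0.5263, q = 0.4737

Work:
Check pure NE:
(Opera, Opera): (30, 27) - no unilateral deviation beneficial
(Football, Football): (27, 30) - no unilateral deviation beneficial
Mixed NE: P1 plays Opera with p = 0.5263, P2 plays Opera with q = 0.4737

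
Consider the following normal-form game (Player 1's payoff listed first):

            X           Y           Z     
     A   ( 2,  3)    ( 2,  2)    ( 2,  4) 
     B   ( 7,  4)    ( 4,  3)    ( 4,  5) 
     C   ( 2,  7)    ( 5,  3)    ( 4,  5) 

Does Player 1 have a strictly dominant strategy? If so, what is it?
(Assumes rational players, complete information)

No strictly dominant strategy exists for Player 1

Work:
A strategy strictly dominates another if it gives a strictly higher payoff against every opponent action. Compare each pair of P1's strategies column-by-column:
  A vs B: [2 vs 7, 2 vs 4, 2 vs 4] → A does not strictly dominate B (column X: 2 ≤ 7)
  A vs C: [2 vs 2, 2 vs 5, 2 vs 4] → A does not strictly dominate C (column X: 2 ≤ 2)
  B vs A: [7 vs 2, 4 vs 2, 4 vs 2] → B strictly dominates A
  B vs C: [7 vs 2, 4 vs 5, 4 vs 4] → B does not strictly dominate C (column Y: 4 ≤ 5)
  C vs A: [2 vs 2, 5 vs 2, 4 vs 2] → C does not strictly dominate A (column X: 2 ≤ 2)
  C vs B: [2 vs 7, 5 vs 4, 4 vs 4] → C does not strictly dominate B (column X: 2 ≤ 7)
No single strategy strictly dominates all others → no strictly dominant strategy.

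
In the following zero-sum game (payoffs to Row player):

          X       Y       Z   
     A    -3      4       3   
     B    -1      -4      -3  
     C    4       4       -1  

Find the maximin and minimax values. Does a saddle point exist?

Maximin = -1, Minimax = 3, Saddle: False

Work:
Row minimums: [-3, -4, -1] → maximin = -1
Column maximums: [4, 4, 3] → minimax = 3
No saddle point (maximin ≠ minimax). Mixed strategy needed.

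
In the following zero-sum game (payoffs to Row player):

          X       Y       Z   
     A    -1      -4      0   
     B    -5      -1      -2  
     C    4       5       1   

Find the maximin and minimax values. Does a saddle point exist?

Maximin = 1, Minimax = 1, Saddle: True

Work:
Row minimums: [-4, -5, 1] → maximin = 1
Column maximums: [4, 5, 1] → minimax = 1
Saddle point exists! Game value = 1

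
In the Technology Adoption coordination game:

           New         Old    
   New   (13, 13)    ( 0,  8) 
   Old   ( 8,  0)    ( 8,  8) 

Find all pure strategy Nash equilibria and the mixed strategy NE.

Pure NE: (New, New) and (Old, Old); Mixed NE: p = 0.6154, q = 0.6154

Work:
Check pure NE:
(New, New): (13, 13) - no unilateral deviation beneficial
(Old, Old): (8, 8) - no unilateral deviation beneficial
Mixed NE: P1 plays New with p = 0.6154, P2 plays New with q = 0.6154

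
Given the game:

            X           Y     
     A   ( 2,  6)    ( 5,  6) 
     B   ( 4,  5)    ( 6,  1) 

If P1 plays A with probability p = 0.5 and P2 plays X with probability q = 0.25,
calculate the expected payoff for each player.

E[P1] = 4.875, E[P2] = 4.0

Work:
E[P1] = p·q·π₁(A,X) + p·(1-q)·π₁(A,Y) + (1-p)·q·π₁(B,X) + (1-p)·(1-q)·π₁(B,Y)
= 0.5·0.25·2 + 0.5·0.75·5 + 0.5·0.25·4 + 0.5·0.75·6
= 4.875

E[P2] = 4.0 (similar calculation)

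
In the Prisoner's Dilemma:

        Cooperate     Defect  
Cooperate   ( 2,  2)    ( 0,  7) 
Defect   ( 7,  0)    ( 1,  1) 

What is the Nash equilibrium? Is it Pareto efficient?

(Defect, Defect) is NE; not Pareto efficient

Work:
Defect dominates Cooperate for both players:
If P2 cooperates: Defect (7) > Cooperate (2)
If P2 defects: Defect (1) > Cooperate (0)
NE: (Defect, Defect) with payoff (1, 1)
But (Cooperate, Cooperate) = (2, 2) Pareto dominates (1, 1)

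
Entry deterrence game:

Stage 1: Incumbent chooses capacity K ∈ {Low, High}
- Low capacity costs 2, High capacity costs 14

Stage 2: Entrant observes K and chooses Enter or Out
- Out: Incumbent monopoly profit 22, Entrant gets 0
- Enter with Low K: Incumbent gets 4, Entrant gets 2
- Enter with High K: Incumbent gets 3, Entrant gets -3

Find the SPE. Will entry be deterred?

SPE: (High, Enter|Low, Out|High); Entry deterred. Incumbent net profit = 8

Work:
After Low K: Entrant enters (2 > 0)
After High K: Entrant stays out (-3 < 0)
Incumbent: Low → 4−2=2, High → 22−14=8
Incumbent chooses High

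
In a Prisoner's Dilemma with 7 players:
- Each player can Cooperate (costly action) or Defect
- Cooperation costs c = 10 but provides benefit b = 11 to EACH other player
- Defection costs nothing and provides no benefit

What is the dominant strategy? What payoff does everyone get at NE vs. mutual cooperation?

Dominant: Defect; NE payoff = 0; Coop payoff = 56

Work:
Defect dominates (saves cost c = 10, benefit to others is external)
NE: All defect → everyone gets 0
If all cooperate: each receives (6)×11 - 10 = 56
Social dilemma: 56 > 0 but NE gives 0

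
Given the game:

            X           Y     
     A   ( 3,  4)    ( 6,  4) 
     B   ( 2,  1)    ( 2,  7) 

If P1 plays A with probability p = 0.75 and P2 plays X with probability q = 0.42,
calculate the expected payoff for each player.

E[P1] = 4.055, E[P2] = 4.12

Work:
E[P1] = p·q·π₁(A,X) + p·(1-q)·π₁(A,Y) + (1-p)·q·π₁(B,X) + (1-p)·(1-q)·π₁(B,Y)
= 0.75·0.42·3 + 0.75·0.58·6 + 0.25·0.42·2 + 0.25·0.58·2
= 4.055

E[P2] = 4.12 (similar calculation)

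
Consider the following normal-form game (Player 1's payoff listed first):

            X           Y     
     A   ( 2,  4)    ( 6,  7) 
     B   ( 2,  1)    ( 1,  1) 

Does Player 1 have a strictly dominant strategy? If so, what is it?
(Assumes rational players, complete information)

No strictly dominant strategy exists for Player 1

Work:
A strategy strictly dominates another if it gives a strictly higher payoff against every opponent action. Compare each pair of P1's strategies column-by-column:
  A vs B: [2 vs 2, 6 vs 1] → A does not strictly dominate B (column X: 2 ≤ 2)
  B vs A: [2 vs 2, 1 vs 6] → B does not strictly dominate A (column X: 2 ≤ 2)
No single strategy strictly dominates all others → no strictly dominant strategy.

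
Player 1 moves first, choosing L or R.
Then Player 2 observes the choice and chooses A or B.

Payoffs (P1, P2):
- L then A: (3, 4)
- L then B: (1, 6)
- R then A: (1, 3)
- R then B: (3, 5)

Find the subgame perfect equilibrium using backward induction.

P1 plays R, P2 plays B after L and B after R; Payoff (3, 5)

Work:
Backward induction:
After L: P2 chooses B → P1 gets 1
After R: P2 chooses B → P1 gets 3
P1 chooses R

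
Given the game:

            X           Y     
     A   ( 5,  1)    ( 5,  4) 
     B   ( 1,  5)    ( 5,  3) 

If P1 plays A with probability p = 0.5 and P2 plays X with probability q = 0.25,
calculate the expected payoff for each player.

E[P1] = 4.5, E[P2] = 3.375

Work:
E[P1] = p·q·π₁(A,X) + p·(1-q)·π₁(A,Y) + (1-p)·q·π₁(B,X) + (1-p)·(1-q)·π₁(B,Y)
= 0.5·0.25·5 + 0.5·0.75·5 + 0.5·0.25·1 + 0.5·0.75·5
= 4.5

E[P2] = 3.375 (similar calculation)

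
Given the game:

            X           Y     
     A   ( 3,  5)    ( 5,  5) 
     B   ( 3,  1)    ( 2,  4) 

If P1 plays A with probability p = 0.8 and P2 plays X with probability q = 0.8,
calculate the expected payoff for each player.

E[P1] = 3.28, E[P2] = 4.32

Work:
E[P1] = p·q·π₁(A,X) + p·(1-q)·π₁(A,Y) + (1-p)·q·π₁(B,X) + (1-p)·(1-q)·π₁(B,Y)
= 0.8·0.8·3 + 0.8·0.2·5 + 0.2·0.8·3 + 0.2·0.2·2
= 3.28

E[P2] = 4.32 (similar calculation)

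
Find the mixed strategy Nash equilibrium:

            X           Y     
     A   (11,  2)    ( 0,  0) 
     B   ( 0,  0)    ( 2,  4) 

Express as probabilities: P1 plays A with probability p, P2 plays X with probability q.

p = 0.6667, q = 0.1538

Work:
Find probabilities that make opponent indifferent:
P2 chooses q to make P1 indifferent between A and B
P1 chooses p to make P2 indifferent between X and Y
Mixed NE: P1 plays (A: 0.6667, B: 0.3333), P2 plays (X: 0.1538, Y: 0.8462)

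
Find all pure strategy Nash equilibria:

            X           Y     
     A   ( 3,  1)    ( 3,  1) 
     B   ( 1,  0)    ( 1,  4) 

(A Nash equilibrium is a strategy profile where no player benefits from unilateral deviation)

Nash equilibrium: (A, X), (A, Y)

Work:
Best responses:
  P1 vs X: payoffs [3, 1] → best response A (payoff 3)
  P1 vs Y: payoffs [3, 1] → best response A (payoff 3)
  P2 vs A: payoffs [1, 1] → best response X/Y (payoff 1)
  P2 vs B: payoffs [0, 4] → best response Y (payoff 4)
Mutual best responses: (A,X), (A,Y) → Nash equilibria.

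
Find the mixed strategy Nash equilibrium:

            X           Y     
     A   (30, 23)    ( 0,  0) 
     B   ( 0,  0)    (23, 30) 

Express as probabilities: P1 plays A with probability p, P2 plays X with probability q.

p = 0.566, q = 0.434

Work:
Find probabilities that make opponent indifferent:
P2 chooses q to make P1 indifferent between A and B
P1 chooses p to make P2 indifferent between X and Y
Mixed NE: P1 plays (A: 0.566, B: 0.434), P2 plays (X: 0.434, Y: 0.566)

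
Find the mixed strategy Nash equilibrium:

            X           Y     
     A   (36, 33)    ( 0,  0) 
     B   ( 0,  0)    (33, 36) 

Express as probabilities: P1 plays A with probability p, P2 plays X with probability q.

p = 0.5217, q = 0.4783

Work:
Find probabilities that make opponent indifferent:
P2 chooses q to make P1 indifferent between A and B
P1 chooses p to make P2 indifferent between X and Y
Mixed NE: P1 plays (A: 0.5217, B: 0.4783), P2 plays (X: 0.4783, Y: 0.5217)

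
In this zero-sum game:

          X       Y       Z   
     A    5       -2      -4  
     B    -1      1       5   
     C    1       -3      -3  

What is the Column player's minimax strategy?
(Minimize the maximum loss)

Column should play Y, value = 1

Work:
Column player minimizes Row's maximum payoff:
Column X: max payoff to Row = 5
Column Y: max payoff to Row = 1
Column Z: max payoff to Row = 5
Minimum is 1, achieved by column Y.
Minimax strategy: Y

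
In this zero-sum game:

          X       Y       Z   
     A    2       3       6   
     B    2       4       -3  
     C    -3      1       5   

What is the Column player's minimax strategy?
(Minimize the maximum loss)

Column should play X, value = 2

Work:
Column player minimizes Row's maximum payoff:
Column X: max payoff to Row = 2
Column Y: max payoff to Row = 4
Column Z: max payoff to Row = 6
Minimum is 2, achieved by column X.
Minimax strategy: X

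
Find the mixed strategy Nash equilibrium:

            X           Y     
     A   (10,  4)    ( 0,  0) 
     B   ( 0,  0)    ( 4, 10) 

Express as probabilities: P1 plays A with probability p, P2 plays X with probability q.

p = 0.7143, q = 0.2857

Work:
Find probabilities that make opponent indifferent:
P2 chooses q to make P1 indifferent between A and B
P1 chooses p to make P2 indifferent between X and Y
Mixed NE: P1 plays (A: 0.7143, B: 0.2857), P2 plays (X: 0.2857, Y: 0.7143)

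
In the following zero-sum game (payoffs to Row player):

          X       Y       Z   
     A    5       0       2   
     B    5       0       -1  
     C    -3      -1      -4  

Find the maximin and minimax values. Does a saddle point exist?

Maximin = 0, Minimax = 0, Saddle: True

Work:
Row minimums: [0, -1, -4] → maximin = 0
Column maximums: [5, 0, 2] → minimax = 0
Saddle point exists! Game value = 0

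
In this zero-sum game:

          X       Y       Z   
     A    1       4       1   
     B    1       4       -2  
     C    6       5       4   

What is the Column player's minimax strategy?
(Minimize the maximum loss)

Column should play Z, value = 4

Work:
Column player minimizes Row's maximum payoff:
Column X: max payoff to Row = 6
Column Y: max payoff to Row = 5
Column Z: max payoff to Row = 4
Minimum is 4, achieved by column Z.
Minimax strategy: Z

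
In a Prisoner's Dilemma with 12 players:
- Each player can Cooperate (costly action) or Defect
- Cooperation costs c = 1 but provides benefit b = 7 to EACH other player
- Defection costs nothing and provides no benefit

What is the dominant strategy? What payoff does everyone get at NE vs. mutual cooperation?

Dominant: Defect; NE payoff = 0; Coop payoff = 76

Work:
Defect dominates (saves cost c = 1, benefit to others is external)
NE: All defect → everyone gets 0
If all cooperate: each receives (11)×7 - 1 = 76
Social dilemma: 76 > 0 but NE gives 0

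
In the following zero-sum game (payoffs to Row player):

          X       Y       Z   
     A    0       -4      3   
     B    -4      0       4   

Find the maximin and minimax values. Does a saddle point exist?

Maximin = -4, Minimax = 0, Saddle: False

Work:
Row minimums: [-4, -4] → maximin = -4
Column maximums: [0, 0, 4] → minimax = 0
No saddle point (maximin ≠ minimax). Mixed strategy needed.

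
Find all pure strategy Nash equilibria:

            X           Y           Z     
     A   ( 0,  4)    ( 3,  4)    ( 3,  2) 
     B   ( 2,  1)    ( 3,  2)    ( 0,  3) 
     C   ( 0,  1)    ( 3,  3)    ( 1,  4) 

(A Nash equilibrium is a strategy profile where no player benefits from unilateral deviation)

Nash equilibrium: (A, Y)

Work:
Best responses:
  P1 vs X: payoffs [0, 2, 0] → best response B (payoff 2)
  P1 vs Y: payoffs [3, 3, 3] → best response A/B/C (payoff 3)
  P1 vs Z: payoffs [3, 0, 1] → best response A (payoff 3)
  P2 vs A: payoffs [4, 4, 2] → best response X/Y (payoff 4)
  P2 vs B: payoffs [1, 2, 3] → best response Z (payoff 3)
  P2 vs C: payoffs [1, 3, 4] → best response Z (payoff 4)
Mutual best responses: (A,Y) → Nash equilibria.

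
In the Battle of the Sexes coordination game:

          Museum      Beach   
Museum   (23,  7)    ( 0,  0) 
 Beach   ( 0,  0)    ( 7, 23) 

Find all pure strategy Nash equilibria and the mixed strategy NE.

Pure NE: (Museum, Museum) and (Beach, Beach); Mixed NE: p = 0.7667, q = 0.2333

Work:
Check pure NE:
(Museum, Museum): (23, 7) - no unilateral deviation beneficial
(Beach, Beach): (7, 23) - no unilateral deviation beneficial
Mixed NE: P1 plays Museum with p = 0.7667, P2 plays Museum with q = 0.2333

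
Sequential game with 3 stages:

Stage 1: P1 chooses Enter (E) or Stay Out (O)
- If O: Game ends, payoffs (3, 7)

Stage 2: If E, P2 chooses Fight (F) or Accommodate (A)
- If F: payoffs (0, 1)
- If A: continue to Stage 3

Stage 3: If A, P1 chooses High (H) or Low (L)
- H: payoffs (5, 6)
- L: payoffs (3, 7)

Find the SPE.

SPE: (E, A, H); Outcome (5, 6)

Work:
Stage 3: P1 chooses H (5 vs 3)
Stage 2: P2: F->1, A->6 (anticipating H). Choose A
Stage 1: P1: O->3, E->5 (anticipating A, H). Choose E
SPE path: E -> A -> H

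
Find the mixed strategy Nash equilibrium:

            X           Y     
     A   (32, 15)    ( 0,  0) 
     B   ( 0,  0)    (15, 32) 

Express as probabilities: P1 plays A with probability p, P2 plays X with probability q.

p = 0.6809, q = 0.3191

Work:
Find probabilities that make opponent indifferent:
P2 chooses q to make P1 indifferent between A and B
P1 chooses p to make P2 indifferent between X and Y
Mixed NE: P1 plays (A: 0.6809, B: 0.3191), P2 plays (X: 0.3191, Y: 0.6809)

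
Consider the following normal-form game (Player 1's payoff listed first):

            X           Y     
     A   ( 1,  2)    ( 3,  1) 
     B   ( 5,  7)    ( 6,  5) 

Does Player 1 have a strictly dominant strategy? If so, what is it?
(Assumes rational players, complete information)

Yes, Player 1's strictly dominant strategy is B

Work:
A strategy strictly dominates another if it gives a strictly higher payoff against every opponent action. Compare each pair of P1's strategies column-by-column:
  A vs B: [1 vs 5, 3 vs 6] → A does not strictly dominate B (column X: 1 ≤ 5)
  B vs A: [5 vs 1, 6 vs 3] → B strictly dominates A
B strictly dominates every other strategy → strictly dominant.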